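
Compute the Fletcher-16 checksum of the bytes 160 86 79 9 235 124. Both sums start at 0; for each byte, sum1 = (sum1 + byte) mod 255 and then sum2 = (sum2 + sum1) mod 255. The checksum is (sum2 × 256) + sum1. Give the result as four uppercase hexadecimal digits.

Running sums (mod 255):
  after byte 0 (160): sum1=160, sum2=160
  after byte 1 (86): sum1=246, sum2=151
  after byte 2 (79): sum1=70, sum2=221
  after byte 3 (9): sum1=79, sum2=45
  after byte 4 (235): sum1=59, sum2=104
  after byte 5 (124): sum1=183, sum2=32
Checksum = sum2·256 + sum1 = 32·256 + 183 = 8375 = 0x20B7.

20B7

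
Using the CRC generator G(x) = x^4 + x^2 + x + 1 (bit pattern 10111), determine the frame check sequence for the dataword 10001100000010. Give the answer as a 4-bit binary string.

0011

Append 4 zeros: 100011000000100000. Divide by 10111 (XOR where the leading bit is 1):
  pos 0: 10001 XOR 10111 = 00110
  pos 2: 11010 XOR 10111 = 01101
  pos 3: 11010 XOR 10111 = 01101
  pos 4: 11010 XOR 10111 = 01101
  pos 5: 11010 XOR 10111 = 01101
  pos 6: 11010 XOR 10111 = 01101
  pos 7: 11010 XOR 10111 = 01101
  pos 8: 11011 XOR 10111 = 01100
  pos 9: 11000 XOR 10111 = 01111
  pos 10: 11110 XOR 10111 = 01001
  pos 11: 10010 XOR 10111 = 00101
  pos 13: 10100 XOR 10111 = 00011
Remainder (last 4 bits) = 0011. This is the CRC / FCS.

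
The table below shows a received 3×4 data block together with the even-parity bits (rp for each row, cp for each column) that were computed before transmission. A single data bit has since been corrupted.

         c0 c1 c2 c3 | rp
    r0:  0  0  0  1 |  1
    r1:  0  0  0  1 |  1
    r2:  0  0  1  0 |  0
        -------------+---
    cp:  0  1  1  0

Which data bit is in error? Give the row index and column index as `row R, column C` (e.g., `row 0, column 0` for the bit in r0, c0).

row 2, column 1

Recompute each row's even parity and compare to rp:
  r0: data parity 1, sent rp 1 → ok
  r1: data parity 1, sent rp 1 → ok
  r2: data parity 1, sent rp 0 → mismatch
Recompute each column's even parity and compare to cp:
  c0: data parity 0, sent cp 0 → ok
  c1: data parity 0, sent cp 1 → mismatch
  c2: data parity 1, sent cp 1 → ok
  c3: data parity 0, sent cp 0 → ok
Exactly one row (r2) and one column (c1) fail → the flipped bit is at their intersection.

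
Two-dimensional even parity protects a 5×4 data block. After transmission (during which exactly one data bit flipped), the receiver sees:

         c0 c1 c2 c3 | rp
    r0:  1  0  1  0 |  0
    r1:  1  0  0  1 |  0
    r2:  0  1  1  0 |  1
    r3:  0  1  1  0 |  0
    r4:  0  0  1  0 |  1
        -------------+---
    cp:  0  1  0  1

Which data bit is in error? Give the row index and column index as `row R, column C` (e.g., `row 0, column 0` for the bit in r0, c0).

Recompute each row's even parity and compare to rp:
  r0: data parity 0, sent rp 0 → ok
  r1: data parity 0, sent rp 0 → ok
  r2: data parity 0, sent rp 1 → mismatch
  r3: data parity 0, sent rp 0 → ok
  r4: data parity 1, sent rp 1 → ok
Recompute each column's even parity and compare to cp:
  c0: data parity 0, sent cp 0 → ok
  c1: data parity 0, sent cp 1 → mismatch
  c2: data parity 0, sent cp 0 → ok
  c3: data parity 1, sent cp 1 → ok
Exactly one row (r2) and one column (c1) fail → the flipped bit is at their intersection.

row 2, column 1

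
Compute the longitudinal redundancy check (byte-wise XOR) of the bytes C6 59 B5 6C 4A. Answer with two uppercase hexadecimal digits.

0C

XOR the bytes together:
  start with 0xC6
  0xC6 ⊕ 0x59 = 0x9F
  0x9F ⊕ 0xB5 = 0x2A
  0x2A ⊕ 0x6C = 0x46
  0x46 ⊕ 0x4A = 0x0C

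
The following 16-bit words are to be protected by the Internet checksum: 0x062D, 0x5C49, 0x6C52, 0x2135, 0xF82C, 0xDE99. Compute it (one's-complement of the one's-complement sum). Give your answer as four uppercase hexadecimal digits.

393B

One's-complement addition (fold any carry out of bit 15 back into bit 0):
  0x062D + 0x5C49 = 0x06276
  0x6276 + 0x6C52 = 0x0CEC8
  0xCEC8 + 0x2135 = 0x0EFFD
  0xEFFD + 0xF82C = 0x1E829 → wrap carry → 0xE82A
  0xE82A + 0xDE99 = 0x1C6C3 → wrap carry → 0xC6C4
One's-complement sum = 0xC6C4.
Checksum = ~0xC6C4 & 0xFFFF = 0x393B.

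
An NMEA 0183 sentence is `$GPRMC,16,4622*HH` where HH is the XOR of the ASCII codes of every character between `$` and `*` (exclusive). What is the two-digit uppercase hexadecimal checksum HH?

4E

XOR the ASCII codes of the payload characters:
  'G' = 0x47 → acc = 0x47
  'P' = 0x50 → acc = 0x17
  'R' = 0x52 → acc = 0x45
  'M' = 0x4D → acc = 0x08
  'C' = 0x43 → acc = 0x4B
  ',' = 0x2C → acc = 0x67
  '1' = 0x31 → acc = 0x56
  '6' = 0x36 → acc = 0x60
  ',' = 0x2C → acc = 0x4C
  '4' = 0x34 → acc = 0x78
  '6' = 0x36 → acc = 0x4E
  '2' = 0x32 → acc = 0x7C
  '2' = 0x32 → acc = 0x4E
Checksum = 0x4E.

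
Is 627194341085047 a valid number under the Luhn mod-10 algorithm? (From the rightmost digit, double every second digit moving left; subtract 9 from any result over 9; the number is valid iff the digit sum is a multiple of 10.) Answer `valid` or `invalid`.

invalid

From the right, keep odd positions and double even positions (subtract 9 from any doubled value over 9):
  doubled (positions 2,4,...): 8 1 0 8 8 2 4 → sum 31
  kept (positions 1,3,...): 7 0 8 1 3 9 7 6 → sum 41
Total = 72.
72 mod 10 = 2, so the number is invalid.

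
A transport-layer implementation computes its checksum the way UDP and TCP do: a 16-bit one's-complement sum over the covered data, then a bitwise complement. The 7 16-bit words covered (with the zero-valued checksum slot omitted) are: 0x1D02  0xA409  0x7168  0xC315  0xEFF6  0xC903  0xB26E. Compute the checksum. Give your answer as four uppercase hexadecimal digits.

One's-complement addition (fold any carry out of bit 15 back into bit 0):
  0x1D02 + 0xA409 = 0x0C10B
  0xC10B + 0x7168 = 0x13273 → wrap carry → 0x3274
  0x3274 + 0xC315 = 0x0F589
  0xF589 + 0xEFF6 = 0x1E57F → wrap carry → 0xE580
  0xE580 + 0xC903 = 0x1AE83 → wrap carry → 0xAE84
  0xAE84 + 0xB26E = 0x160F2 → wrap carry → 0x60F3
One's-complement sum = 0x60F3.
Checksum = ~0x60F3 & 0xFFFF = 0x9F0C.

9F0C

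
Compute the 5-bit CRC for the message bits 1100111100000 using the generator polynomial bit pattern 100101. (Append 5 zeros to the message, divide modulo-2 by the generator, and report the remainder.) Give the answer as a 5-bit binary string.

01100

Append 5 zeros: 110011110000000000. Divide by 100101 (XOR where the leading bit is 1):
  pos 0: 110011 XOR 100101 = 010110
  pos 1: 101101 XOR 100101 = 001000
  pos 3: 100010 XOR 100101 = 000111
  pos 6: 111000 XOR 100101 = 011101
  pos 7: 111010 XOR 100101 = 011111
  pos 8: 111110 XOR 100101 = 011011
  pos 9: 110110 XOR 100101 = 010011
  pos 10: 100110 XOR 100101 = 000011
Remainder (last 5 bits) = 01100. This is the CRC / FCS.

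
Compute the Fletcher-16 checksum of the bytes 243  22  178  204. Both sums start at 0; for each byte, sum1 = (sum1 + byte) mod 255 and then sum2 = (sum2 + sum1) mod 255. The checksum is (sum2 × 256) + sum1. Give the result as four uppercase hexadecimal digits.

Running sums (mod 255):
  after byte 0 (243): sum1=243, sum2=243
  after byte 1 (22): sum1=10, sum2=253
  after byte 2 (178): sum1=188, sum2=186
  after byte 3 (204): sum1=137, sum2=68
Checksum = sum2·256 + sum1 = 68·256 + 137 = 17545 = 0x4489.

4489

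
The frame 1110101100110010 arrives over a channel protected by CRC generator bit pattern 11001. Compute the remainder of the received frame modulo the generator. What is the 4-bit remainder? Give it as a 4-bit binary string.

Modulo-2 division of 1110101100110010 by 11001:
  pos 0: 11101 XOR 11001 = 00100
  pos 2: 10001 XOR 11001 = 01000
  pos 3: 10001 XOR 11001 = 01000
  pos 4: 10000 XOR 11001 = 01001
  pos 5: 10010 XOR 11001 = 01011
  pos 6: 10111 XOR 11001 = 01110
  pos 7: 11101 XOR 11001 = 00100
  pos 9: 10000 XOR 11001 = 01001
  pos 10: 10011 XOR 11001 = 01010
  pos 11: 10100 XOR 11001 = 01101
Remainder = 1101 (nonzero — an error is detected).

1101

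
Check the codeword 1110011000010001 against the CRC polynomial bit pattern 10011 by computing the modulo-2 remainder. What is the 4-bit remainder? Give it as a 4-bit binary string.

1010

Modulo-2 division of 1110011000010001 by 10011:
  pos 0: 11100 XOR 10011 = 01111
  pos 1: 11111 XOR 10011 = 01100
  pos 2: 11001 XOR 10011 = 01010
  pos 3: 10100 XOR 10011 = 00111
  pos 5: 11100 XOR 10011 = 01111
  pos 6: 11110 XOR 10011 = 01101
  pos 7: 11011 XOR 10011 = 01000
  pos 8: 10000 XOR 10011 = 00011
  pos 11: 11001 XOR 10011 = 01010
Remainder = 1010 (nonzero — an error is detected).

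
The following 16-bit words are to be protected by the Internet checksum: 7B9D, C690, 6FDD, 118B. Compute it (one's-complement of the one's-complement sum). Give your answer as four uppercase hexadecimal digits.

3C69

One's-complement addition (fold any carry out of bit 15 back into bit 0):
  0x7B9D + 0xC690 = 0x1422D → wrap carry → 0x422E
  0x422E + 0x6FDD = 0x0B20B
  0xB20B + 0x118B = 0x0C396
One's-complement sum = 0xC396.
Checksum = ~0xC396 & 0xFFFF = 0x3C69.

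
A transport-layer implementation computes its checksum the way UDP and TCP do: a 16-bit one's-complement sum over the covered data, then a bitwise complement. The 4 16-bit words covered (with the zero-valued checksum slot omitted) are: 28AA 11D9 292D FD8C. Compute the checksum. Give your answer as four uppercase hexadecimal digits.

One's-complement addition (fold any carry out of bit 15 back into bit 0):
  0x28AA + 0x11D9 = 0x03A83
  0x3A83 + 0x292D = 0x063B0
  0x63B0 + 0xFD8C = 0x1613C → wrap carry → 0x613D
One's-complement sum = 0x613D.
Checksum = ~0x613D & 0xFFFF = 0x9EC2.

9EC2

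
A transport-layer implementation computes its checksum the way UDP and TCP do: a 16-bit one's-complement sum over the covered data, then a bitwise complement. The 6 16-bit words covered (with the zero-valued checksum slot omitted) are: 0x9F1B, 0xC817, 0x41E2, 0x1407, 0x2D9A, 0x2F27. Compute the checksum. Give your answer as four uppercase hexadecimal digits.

E621

One's-complement addition (fold any carry out of bit 15 back into bit 0):
  0x9F1B + 0xC817 = 0x16732 → wrap carry → 0x6733
  0x6733 + 0x41E2 = 0x0A915
  0xA915 + 0x1407 = 0x0BD1C
  0xBD1C + 0x2D9A = 0x0EAB6
  0xEAB6 + 0x2F27 = 0x119DD → wrap carry → 0x19DE
One's-complement sum = 0x19DE.
Checksum = ~0x19DE & 0xFFFF = 0xE621.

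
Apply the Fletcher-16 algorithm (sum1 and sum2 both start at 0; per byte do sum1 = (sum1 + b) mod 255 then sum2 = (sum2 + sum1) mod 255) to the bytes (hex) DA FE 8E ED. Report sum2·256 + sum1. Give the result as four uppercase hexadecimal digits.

Running sums (mod 255):
  after byte 0 (DA): sum1=218, sum2=218
  after byte 1 (FE): sum1=217, sum2=180
  after byte 2 (8E): sum1=104, sum2=29
  after byte 3 (ED): sum1=86, sum2=115
Checksum = sum2·256 + sum1 = 115·256 + 86 = 29526 = 0x7356.

7356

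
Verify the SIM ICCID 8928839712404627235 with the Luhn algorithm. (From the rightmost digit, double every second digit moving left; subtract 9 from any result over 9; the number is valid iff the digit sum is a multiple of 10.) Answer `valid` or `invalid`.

From the right, keep odd positions and double even positions (subtract 9 from any doubled value over 9):
  doubled (positions 2,4,...): 6 5 3 0 4 5 6 7 9 → sum 45
  kept (positions 1,3,...): 5 2 2 4 4 1 9 8 2 8 → sum 45
Total = 90.
90 mod 10 = 0, so the number is valid.

valid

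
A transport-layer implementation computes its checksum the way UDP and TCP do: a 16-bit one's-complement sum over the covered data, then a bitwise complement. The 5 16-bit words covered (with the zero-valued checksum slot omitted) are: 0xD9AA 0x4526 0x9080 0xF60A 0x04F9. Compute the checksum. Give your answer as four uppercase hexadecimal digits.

55AA

One's-complement addition (fold any carry out of bit 15 back into bit 0):
  0xD9AA + 0x4526 = 0x11ED0 → wrap carry → 0x1ED1
  0x1ED1 + 0x9080 = 0x0AF51
  0xAF51 + 0xF60A = 0x1A55B → wrap carry → 0xA55C
  0xA55C + 0x04F9 = 0x0AA55
One's-complement sum = 0xAA55.
Checksum = ~0xAA55 & 0xFFFF = 0x55AA.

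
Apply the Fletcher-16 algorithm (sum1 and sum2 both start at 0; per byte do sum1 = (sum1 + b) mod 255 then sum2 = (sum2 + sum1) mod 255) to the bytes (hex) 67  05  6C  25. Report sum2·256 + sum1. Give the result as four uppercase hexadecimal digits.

AAFD

Running sums (mod 255):
  after byte 0 (67): sum1=103, sum2=103
  after byte 1 (05): sum1=108, sum2=211
  after byte 2 (6C): sum1=216, sum2=172
  after byte 3 (25): sum1=253, sum2=170
Checksum = sum2·256 + sum1 = 170·256 + 253 = 43773 = 0xAAFD.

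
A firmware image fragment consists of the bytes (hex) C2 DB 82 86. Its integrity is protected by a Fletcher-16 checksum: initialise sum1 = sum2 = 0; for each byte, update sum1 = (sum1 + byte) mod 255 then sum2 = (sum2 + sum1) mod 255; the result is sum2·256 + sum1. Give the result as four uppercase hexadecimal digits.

2AA7

Running sums (mod 255):
  after byte 0 (C2): sum1=194, sum2=194
  after byte 1 (DB): sum1=158, sum2=97
  after byte 2 (82): sum1=33, sum2=130
  after byte 3 (86): sum1=167, sum2=42
Checksum = sum2·256 + sum1 = 42·256 + 167 = 10919 = 0x2AA7.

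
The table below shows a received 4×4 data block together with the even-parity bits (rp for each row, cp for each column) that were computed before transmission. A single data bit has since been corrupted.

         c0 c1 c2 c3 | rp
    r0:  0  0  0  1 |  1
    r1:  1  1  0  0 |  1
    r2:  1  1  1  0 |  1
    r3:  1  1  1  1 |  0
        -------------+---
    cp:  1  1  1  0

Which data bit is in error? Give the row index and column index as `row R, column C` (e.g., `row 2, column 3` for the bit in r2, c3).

row 1, column 2

Recompute each row's even parity and compare to rp:
  r0: data parity 1, sent rp 1 → ok
  r1: data parity 0, sent rp 1 → mismatch
  r2: data parity 1, sent rp 1 → ok
  r3: data parity 0, sent rp 0 → ok
Recompute each column's even parity and compare to cp:
  c0: data parity 1, sent cp 1 → ok
  c1: data parity 1, sent cp 1 → ok
  c2: data parity 0, sent cp 1 → mismatch
  c3: data parity 0, sent cp 0 → ok
Exactly one row (r1) and one column (c2) fail → the flipped bit is at their intersection.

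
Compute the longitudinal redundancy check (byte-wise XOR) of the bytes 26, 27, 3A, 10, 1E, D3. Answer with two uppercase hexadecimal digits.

E6

XOR the bytes together:
  start with 0x26
  0x26 ⊕ 0x27 = 0x01
  0x01 ⊕ 0x3A = 0x3B
  0x3B ⊕ 0x10 = 0x2B
  0x2B ⊕ 0x1E = 0x35
  0x35 ⊕ 0xD3 = 0xE6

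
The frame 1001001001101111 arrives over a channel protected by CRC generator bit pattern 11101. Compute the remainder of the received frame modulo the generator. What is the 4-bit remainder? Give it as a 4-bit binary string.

0111

Modulo-2 division of 1001001001101111 by 11101:
  pos 0: 10010 XOR 11101 = 01111
  pos 1: 11110 XOR 11101 = 00011
  pos 4: 11100 XOR 11101 = 00001
  pos 8: 11101 XOR 11101 = 00000
Remainder = 0111 (nonzero — an error is detected).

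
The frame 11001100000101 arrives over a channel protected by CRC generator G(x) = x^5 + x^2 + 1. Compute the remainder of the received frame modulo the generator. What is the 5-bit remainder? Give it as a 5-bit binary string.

00000

Modulo-2 division of 11001100000101 by 100101:
  pos 0: 110011 XOR 100101 = 010110
  pos 1: 101100 XOR 100101 = 001001
  pos 3: 100100 XOR 100101 = 000001
  pos 8: 100101 XOR 100101 = 000000
Remainder = 00000 (zero — the frame passes the CRC check).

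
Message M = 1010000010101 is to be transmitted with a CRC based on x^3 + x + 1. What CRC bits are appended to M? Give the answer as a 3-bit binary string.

010

Append 3 zeros: 1010000010101000. Divide by 1011 (XOR where the leading bit is 1):
  pos 0: 1010 XOR 1011 = 0001
  pos 3: 1000 XOR 1011 = 0011
  pos 5: 1101 XOR 1011 = 0110
  pos 6: 1100 XOR 1011 = 0111
  pos 7: 1111 XOR 1011 = 0100
  pos 8: 1000 XOR 1011 = 0011
  pos 10: 1110 XOR 1011 = 0101
  pos 11: 1010 XOR 1011 = 0001
Remainder (last 3 bits) = 010. This is the CRC / FCS.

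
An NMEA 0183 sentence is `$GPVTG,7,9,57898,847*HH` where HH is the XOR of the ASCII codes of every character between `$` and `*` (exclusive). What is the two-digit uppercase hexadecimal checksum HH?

5C

XOR the ASCII codes of the payload characters:
  'G' = 0x47 → acc = 0x47
  'P' = 0x50 → acc = 0x17
  'V' = 0x56 → acc = 0x41
  'T' = 0x54 → acc = 0x15
  'G' = 0x47 → acc = 0x52
  ',' = 0x2C → acc = 0x7E
  '7' = 0x37 → acc = 0x49
  ',' = 0x2C → acc = 0x65
  '9' = 0x39 → acc = 0x5C
  ',' = 0x2C → acc = 0x70
  '5' = 0x35 → acc = 0x45
  '7' = 0x37 → acc = 0x72
  '8' = 0x38 → acc = 0x4A
  '9' = 0x39 → acc = 0x73
  '8' = 0x38 → acc = 0x4B
  ',' = 0x2C → acc = 0x67
  '8' = 0x38 → acc = 0x5F
  '4' = 0x34 → acc = 0x6B
  '7' = 0x37 → acc = 0x5C
Checksum = 0x5C.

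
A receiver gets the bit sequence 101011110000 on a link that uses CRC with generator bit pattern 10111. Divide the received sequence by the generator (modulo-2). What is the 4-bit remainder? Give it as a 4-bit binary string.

Modulo-2 division of 101011110000 by 10111:
  pos 0: 10101 XOR 10111 = 00010
  pos 3: 10111 XOR 10111 = 00000
Remainder = 0000 (zero — the frame passes the CRC check).

0000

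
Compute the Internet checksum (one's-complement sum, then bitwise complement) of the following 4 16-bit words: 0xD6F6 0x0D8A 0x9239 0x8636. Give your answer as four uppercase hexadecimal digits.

One's-complement addition (fold any carry out of bit 15 back into bit 0):
  0xD6F6 + 0x0D8A = 0x0E480
  0xE480 + 0x9239 = 0x176B9 → wrap carry → 0x76BA
  0x76BA + 0x8636 = 0x0FCF0
One's-complement sum = 0xFCF0.
Checksum = ~0xFCF0 & 0xFFFF = 0x030F.

030F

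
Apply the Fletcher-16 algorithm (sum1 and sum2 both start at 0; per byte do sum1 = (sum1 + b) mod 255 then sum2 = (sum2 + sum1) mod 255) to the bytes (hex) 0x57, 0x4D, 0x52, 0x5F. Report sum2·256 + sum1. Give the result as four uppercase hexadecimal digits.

Running sums (mod 255):
  after byte 0 (0x57): sum1=87, sum2=87
  after byte 1 (0x4D): sum1=164, sum2=251
  after byte 2 (0x52): sum1=246, sum2=242
  after byte 3 (0x5F): sum1=86, sum2=73
Checksum = sum2·256 + sum1 = 73·256 + 86 = 18774 = 0x4956.

4956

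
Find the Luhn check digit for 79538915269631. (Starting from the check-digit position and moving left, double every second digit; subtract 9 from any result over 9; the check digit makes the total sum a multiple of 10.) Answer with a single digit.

Partial digits right→left: 1 3 6 9 6 2 5 1 9 8 3 5 9 7
Double every second digit counting from the check-digit position (so the 1st, 3rd, 5th, ... of the partial from the right).
  doubled (with −9 where >9): 2 3 3 1 9 6 9 → sum 33
  kept as-is: 3 9 2 1 8 5 7 → sum 35
Total = 33 + 35 = 68.
Check digit = (10 − (68 mod 10)) mod 10 = 2.

2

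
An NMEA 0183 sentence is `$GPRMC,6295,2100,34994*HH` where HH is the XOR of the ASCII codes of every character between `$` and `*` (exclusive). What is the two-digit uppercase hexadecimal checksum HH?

XOR the ASCII codes of the payload characters:
  'G' = 0x47 → acc = 0x47
  'P' = 0x50 → acc = 0x17
  'R' = 0x52 → acc = 0x45
  'M' = 0x4D → acc = 0x08
  'C' = 0x43 → acc = 0x4B
  ',' = 0x2C → acc = 0x67
  '6' = 0x36 → acc = 0x51
  '2' = 0x32 → acc = 0x63
  '9' = 0x39 → acc = 0x5A
  '5' = 0x35 → acc = 0x6F
  ',' = 0x2C → acc = 0x43
  '2' = 0x32 → acc = 0x71
  '1' = 0x31 → acc = 0x40
  '0' = 0x30 → acc = 0x70
  '0' = 0x30 → acc = 0x40
  ',' = 0x2C → acc = 0x6C
  '3' = 0x33 → acc = 0x5F
  '4' = 0x34 → acc = 0x6B
  '9' = 0x39 → acc = 0x52
  '9' = 0x39 → acc = 0x6B
  '4' = 0x34 → acc = 0x5F
Checksum = 0x5F.

5F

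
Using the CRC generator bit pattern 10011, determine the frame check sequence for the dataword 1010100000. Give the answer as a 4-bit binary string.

Append 4 zeros: 10101000000000. Divide by 10011 (XOR where the leading bit is 1):
  pos 0: 10101 XOR 10011 = 00110
  pos 2: 11000 XOR 10011 = 01011
  pos 3: 10110 XOR 10011 = 00101
  pos 5: 10100 XOR 10011 = 00111
  pos 7: 11100 XOR 10011 = 01111
  pos 8: 11110 XOR 10011 = 01101
  pos 9: 11010 XOR 10011 = 01001
Remainder (last 4 bits) = 1001. This is the CRC / FCS.

1001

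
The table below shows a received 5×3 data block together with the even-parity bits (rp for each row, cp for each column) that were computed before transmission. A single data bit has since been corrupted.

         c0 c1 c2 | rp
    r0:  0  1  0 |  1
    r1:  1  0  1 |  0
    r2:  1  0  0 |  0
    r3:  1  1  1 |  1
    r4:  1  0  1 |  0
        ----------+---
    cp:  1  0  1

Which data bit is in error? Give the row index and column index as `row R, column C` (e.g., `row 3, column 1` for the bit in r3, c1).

row 2, column 0

Recompute each row's even parity and compare to rp:
  r0: data parity 1, sent rp 1 → ok
  r1: data parity 0, sent rp 0 → ok
  r2: data parity 1, sent rp 0 → mismatch
  r3: data parity 1, sent rp 1 → ok
  r4: data parity 0, sent rp 0 → ok
Recompute each column's even parity and compare to cp:
  c0: data parity 0, sent cp 1 → mismatch
  c1: data parity 0, sent cp 0 → ok
  c2: data parity 1, sent cp 1 → ok
Exactly one row (r2) and one column (c0) fail → the flipped bit is at their intersection.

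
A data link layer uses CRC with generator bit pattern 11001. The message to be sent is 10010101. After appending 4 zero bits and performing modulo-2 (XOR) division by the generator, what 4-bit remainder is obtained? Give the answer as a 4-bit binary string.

Append 4 zeros: 100101010000. Divide by 11001 (XOR where the leading bit is 1):
  pos 0: 10010 XOR 11001 = 01011
  pos 1: 10111 XOR 11001 = 01110
  pos 2: 11100 XOR 11001 = 00101
  pos 4: 10110 XOR 11001 = 01111
  pos 5: 11110 XOR 11001 = 00111
  pos 7: 11100 XOR 11001 = 00101
Remainder (last 4 bits) = 0101. This is the CRC / FCS.

0101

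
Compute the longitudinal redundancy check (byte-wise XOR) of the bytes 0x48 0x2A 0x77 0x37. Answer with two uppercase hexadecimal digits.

22

XOR the bytes together:
  start with 0x48
  0x48 ⊕ 0x2A = 0x62
  0x62 ⊕ 0x77 = 0x15
  0x15 ⊕ 0x37 = 0x22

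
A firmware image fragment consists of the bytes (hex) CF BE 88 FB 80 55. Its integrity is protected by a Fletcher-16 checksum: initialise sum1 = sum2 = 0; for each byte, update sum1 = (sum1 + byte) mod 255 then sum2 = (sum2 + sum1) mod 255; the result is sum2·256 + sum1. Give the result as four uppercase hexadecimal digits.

05E8

Running sums (mod 255):
  after byte 0 (CF): sum1=207, sum2=207
  after byte 1 (BE): sum1=142, sum2=94
  after byte 2 (88): sum1=23, sum2=117
  after byte 3 (FB): sum1=19, sum2=136
  after byte 4 (80): sum1=147, sum2=28
  after byte 5 (55): sum1=232, sum2=5
Checksum = sum2·256 + sum1 = 5·256 + 232 = 1512 = 0x05E8.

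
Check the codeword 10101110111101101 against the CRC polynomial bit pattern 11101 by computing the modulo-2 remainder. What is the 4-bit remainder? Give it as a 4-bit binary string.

0000

Modulo-2 division of 10101110111101101 by 11101:
  pos 0: 10101 XOR 11101 = 01000
  pos 1: 10001 XOR 11101 = 01100
  pos 2: 11001 XOR 11101 = 00100
  pos 4: 10001 XOR 11101 = 01100
  pos 5: 11001 XOR 11101 = 00100
  pos 7: 10011 XOR 11101 = 01110
  pos 8: 11100 XOR 11101 = 00001
  pos 12: 11101 XOR 11101 = 00000
Remainder = 0000 (zero — the frame passes the CRC check).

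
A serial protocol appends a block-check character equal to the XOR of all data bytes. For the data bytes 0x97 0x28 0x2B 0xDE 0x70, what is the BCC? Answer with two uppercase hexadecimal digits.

3A

XOR the bytes together:
  start with 0x97
  0x97 ⊕ 0x28 = 0xBF
  0xBF ⊕ 0x2B = 0x94
  0x94 ⊕ 0xDE = 0x4A
  0x4A ⊕ 0x70 = 0x3A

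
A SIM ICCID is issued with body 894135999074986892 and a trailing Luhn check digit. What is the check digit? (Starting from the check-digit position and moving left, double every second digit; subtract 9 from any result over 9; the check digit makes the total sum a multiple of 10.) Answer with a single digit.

9

Partial digits right→left: 2 9 8 6 8 9 4 7 0 9 9 9 5 3 1 4 9 8
Double every second digit counting from the check-digit position (so the 1st, 3rd, 5th, ... of the partial from the right).
  doubled (with −9 where >9): 4 7 7 8 0 9 1 2 9 → sum 47
  kept as-is: 9 6 9 7 9 9 3 4 8 → sum 64
Total = 47 + 64 = 111.
Check digit = (10 − (111 mod 10)) mod 10 = 9.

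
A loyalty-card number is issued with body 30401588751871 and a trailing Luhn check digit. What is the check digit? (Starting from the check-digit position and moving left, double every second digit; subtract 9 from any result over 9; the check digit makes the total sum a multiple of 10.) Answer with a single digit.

Partial digits right→left: 1 7 8 1 5 7 8 8 5 1 0 4 0 3
Double every second digit counting from the check-digit position (so the 1st, 3rd, 5th, ... of the partial from the right).
  doubled (with −9 where >9): 2 7 1 7 1 0 0 → sum 18
  kept as-is: 7 1 7 8 1 4 3 → sum 31
Total = 18 + 31 = 49.
Check digit = (10 − (49 mod 10)) mod 10 = 1.

1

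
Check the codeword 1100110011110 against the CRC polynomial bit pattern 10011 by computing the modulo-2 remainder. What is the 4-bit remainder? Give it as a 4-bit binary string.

0010

Modulo-2 division of 1100110011110 by 10011:
  pos 0: 11001 XOR 10011 = 01010
  pos 1: 10101 XOR 10011 = 00110
  pos 3: 11000 XOR 10011 = 01011
  pos 4: 10111 XOR 10011 = 00100
  pos 6: 10011 XOR 10011 = 00000
Remainder = 0010 (nonzero — an error is detected).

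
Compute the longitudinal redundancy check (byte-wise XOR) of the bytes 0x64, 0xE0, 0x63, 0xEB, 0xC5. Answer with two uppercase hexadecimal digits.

XOR the bytes together:
  start with 0x64
  0x64 ⊕ 0xE0 = 0x84
  0x84 ⊕ 0x63 = 0xE7
  0xE7 ⊕ 0xEB = 0x0C
  0x0C ⊕ 0xC5 = 0xC9

C9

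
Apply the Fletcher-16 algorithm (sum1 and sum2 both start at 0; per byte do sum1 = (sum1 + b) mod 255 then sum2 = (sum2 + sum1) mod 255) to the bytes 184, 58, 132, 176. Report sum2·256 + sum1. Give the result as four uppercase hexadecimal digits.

Running sums (mod 255):
  after byte 0 (184): sum1=184, sum2=184
  after byte 1 (58): sum1=242, sum2=171
  after byte 2 (132): sum1=119, sum2=35
  after byte 3 (176): sum1=40, sum2=75
Checksum = sum2·256 + sum1 = 75·256 + 40 = 19240 = 0x4B28.

4B28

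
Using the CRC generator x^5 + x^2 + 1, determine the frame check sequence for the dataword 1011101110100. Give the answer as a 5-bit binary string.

10101

Append 5 zeros: 101110111010000000. Divide by 100101 (XOR where the leading bit is 1):
  pos 0: 101110 XOR 100101 = 001011
  pos 2: 101111 XOR 100101 = 001010
  pos 4: 101010 XOR 100101 = 001111
  pos 6: 111110 XOR 100101 = 011011
  pos 7: 110110 XOR 100101 = 010011
  pos 8: 100110 XOR 100101 = 000011
  pos 12: 110000 XOR 100101 = 010101
Remainder (last 5 bits) = 10101. This is the CRC / FCS.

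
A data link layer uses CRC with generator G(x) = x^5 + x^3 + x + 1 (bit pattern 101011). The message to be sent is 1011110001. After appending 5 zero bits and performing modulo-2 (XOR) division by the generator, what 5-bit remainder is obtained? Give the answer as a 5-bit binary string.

00110

Append 5 zeros: 101111000100000. Divide by 101011 (XOR where the leading bit is 1):
  pos 0: 101111 XOR 101011 = 000100
  pos 3: 100000 XOR 101011 = 001011
  pos 5: 101110 XOR 101011 = 000101
  pos 8: 101000 XOR 101011 = 000011
Remainder (last 5 bits) = 00110. This is the CRC / FCS.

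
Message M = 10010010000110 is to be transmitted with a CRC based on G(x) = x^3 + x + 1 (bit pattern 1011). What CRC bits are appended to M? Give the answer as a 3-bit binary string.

011

Append 3 zeros: 10010010000110000. Divide by 1011 (XOR where the leading bit is 1):
  pos 0: 1001 XOR 1011 = 0010
  pos 2: 1000 XOR 1011 = 0011
  pos 4: 1110 XOR 1011 = 0101
  pos 5: 1010 XOR 1011 = 0001
  pos 8: 1001 XOR 1011 = 0010
  pos 10: 1010 XOR 1011 = 0001
  pos 13: 1000 XOR 1011 = 0011
Remainder (last 3 bits) = 011. This is the CRC / FCS.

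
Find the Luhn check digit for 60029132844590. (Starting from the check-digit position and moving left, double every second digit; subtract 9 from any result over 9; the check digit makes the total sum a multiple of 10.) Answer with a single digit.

2

Partial digits right→left: 0 9 5 4 4 8 2 3 1 9 2 0 0 6
Double every second digit counting from the check-digit position (so the 1st, 3rd, 5th, ... of the partial from the right).
  doubled (with −9 where >9): 0 1 8 4 2 4 0 → sum 19
  kept as-is: 9 4 8 3 9 0 6 → sum 39
Total = 19 + 39 = 58.
Check digit = (10 − (58 mod 10)) mod 10 = 2.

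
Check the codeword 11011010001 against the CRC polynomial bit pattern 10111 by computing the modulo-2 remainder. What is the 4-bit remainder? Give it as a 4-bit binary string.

0000

Modulo-2 division of 11011010001 by 10111:
  pos 0: 11011 XOR 10111 = 01100
  pos 1: 11000 XOR 10111 = 01111
  pos 2: 11111 XOR 10111 = 01000
  pos 3: 10000 XOR 10111 = 00111
  pos 5: 11100 XOR 10111 = 01011
  pos 6: 10111 XOR 10111 = 00000
Remainder = 0000 (zero — the frame passes the CRC check).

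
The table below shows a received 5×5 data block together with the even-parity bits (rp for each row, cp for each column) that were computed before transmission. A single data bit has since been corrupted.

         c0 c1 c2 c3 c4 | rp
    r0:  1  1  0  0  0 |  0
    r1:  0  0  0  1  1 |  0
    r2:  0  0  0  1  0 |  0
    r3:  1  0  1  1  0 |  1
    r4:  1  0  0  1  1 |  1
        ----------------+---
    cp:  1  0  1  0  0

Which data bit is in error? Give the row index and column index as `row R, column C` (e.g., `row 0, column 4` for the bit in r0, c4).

Recompute each row's even parity and compare to rp:
  r0: data parity 0, sent rp 0 → ok
  r1: data parity 0, sent rp 0 → ok
  r2: data parity 1, sent rp 0 → mismatch
  r3: data parity 1, sent rp 1 → ok
  r4: data parity 1, sent rp 1 → ok
Recompute each column's even parity and compare to cp:
  c0: data parity 1, sent cp 1 → ok
  c1: data parity 1, sent cp 0 → mismatch
  c2: data parity 1, sent cp 1 → ok
  c3: data parity 0, sent cp 0 → ok
  c4: data parity 0, sent cp 0 → ok
Exactly one row (r2) and one column (c1) fail → the flipped bit is at their intersection.

row 2, column 1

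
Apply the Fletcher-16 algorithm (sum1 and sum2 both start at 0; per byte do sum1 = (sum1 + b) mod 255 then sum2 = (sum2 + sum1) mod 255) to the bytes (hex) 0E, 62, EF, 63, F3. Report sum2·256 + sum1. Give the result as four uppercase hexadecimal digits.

Running sums (mod 255):
  after byte 0 (0E): sum1=14, sum2=14
  after byte 1 (62): sum1=112, sum2=126
  after byte 2 (EF): sum1=96, sum2=222
  after byte 3 (63): sum1=195, sum2=162
  after byte 4 (F3): sum1=183, sum2=90
Checksum = sum2·256 + sum1 = 90·256 + 183 = 23223 = 0x5AB7.

5AB7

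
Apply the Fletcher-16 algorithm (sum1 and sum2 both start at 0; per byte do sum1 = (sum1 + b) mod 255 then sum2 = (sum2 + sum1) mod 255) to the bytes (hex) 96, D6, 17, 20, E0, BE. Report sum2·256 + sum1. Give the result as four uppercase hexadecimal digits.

F644

Running sums (mod 255):
  after byte 0 (96): sum1=150, sum2=150
  after byte 1 (D6): sum1=109, sum2=4
  after byte 2 (17): sum1=132, sum2=136
  after byte 3 (20): sum1=164, sum2=45
  after byte 4 (E0): sum1=133, sum2=178
  after byte 5 (BE): sum1=68, sum2=246
Checksum = sum2·256 + sum1 = 246·256 + 68 = 63044 = 0xF644.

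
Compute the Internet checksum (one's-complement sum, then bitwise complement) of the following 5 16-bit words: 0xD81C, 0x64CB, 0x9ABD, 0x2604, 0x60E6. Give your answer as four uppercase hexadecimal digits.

One's-complement addition (fold any carry out of bit 15 back into bit 0):
  0xD81C + 0x64CB = 0x13CE7 → wrap carry → 0x3CE8
  0x3CE8 + 0x9ABD = 0x0D7A5
  0xD7A5 + 0x2604 = 0x0FDA9
  0xFDA9 + 0x60E6 = 0x15E8F → wrap carry → 0x5E90
One's-complement sum = 0x5E90.
Checksum = ~0x5E90 & 0xFFFF = 0xA16F.

A16F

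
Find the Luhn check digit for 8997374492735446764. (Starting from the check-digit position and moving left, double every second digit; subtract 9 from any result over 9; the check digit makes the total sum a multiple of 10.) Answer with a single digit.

Partial digits right→left: 4 6 7 6 4 4 5 3 7 2 9 4 4 7 3 7 9 9 8
Double every second digit counting from the check-digit position (so the 1st, 3rd, 5th, ... of the partial from the right).
  doubled (with −9 where >9): 8 5 8 1 5 9 8 6 9 7 → sum 66
  kept as-is: 6 6 4 3 2 4 7 7 9 → sum 48
Total = 66 + 48 = 114.
Check digit = (10 − (114 mod 10)) mod 10 = 6.

6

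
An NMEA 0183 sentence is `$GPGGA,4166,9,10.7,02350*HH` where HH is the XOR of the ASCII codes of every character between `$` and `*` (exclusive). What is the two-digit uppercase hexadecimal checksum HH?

XOR the ASCII codes of the payload characters:
  'G' = 0x47 → acc = 0x47
  'P' = 0x50 → acc = 0x17
  'G' = 0x47 → acc = 0x50
  'G' = 0x47 → acc = 0x17
  'A' = 0x41 → acc = 0x56
  ',' = 0x2C → acc = 0x7A
  '4' = 0x34 → acc = 0x4E
  '1' = 0x31 → acc = 0x7F
  '6' = 0x36 → acc = 0x49
  '6' = 0x36 → acc = 0x7F
  ',' = 0x2C → acc = 0x53
  '9' = 0x39 → acc = 0x6A
  ',' = 0x2C → acc = 0x46
  '1' = 0x31 → acc = 0x77
  '0' = 0x30 → acc = 0x47
  '.' = 0x2E → acc = 0x69
  '7' = 0x37 → acc = 0x5E
  ',' = 0x2C → acc = 0x72
  '0' = 0x30 → acc = 0x42
  '2' = 0x32 → acc = 0x70
  '3' = 0x33 → acc = 0x43
  '5' = 0x35 → acc = 0x76
  '0' = 0x30 → acc = 0x46
Checksum = 0x46.

46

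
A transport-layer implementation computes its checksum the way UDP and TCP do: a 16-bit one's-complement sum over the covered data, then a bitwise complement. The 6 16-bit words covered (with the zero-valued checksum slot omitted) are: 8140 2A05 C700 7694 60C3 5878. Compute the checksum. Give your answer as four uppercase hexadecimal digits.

One's-complement addition (fold any carry out of bit 15 back into bit 0):
  0x8140 + 0x2A05 = 0x0AB45
  0xAB45 + 0xC700 = 0x17245 → wrap carry → 0x7246
  0x7246 + 0x7694 = 0x0E8DA
  0xE8DA + 0x60C3 = 0x1499D → wrap carry → 0x499E
  0x499E + 0x5878 = 0x0A216
One's-complement sum = 0xA216.
Checksum = ~0xA216 & 0xFFFF = 0x5DE9.

5DE9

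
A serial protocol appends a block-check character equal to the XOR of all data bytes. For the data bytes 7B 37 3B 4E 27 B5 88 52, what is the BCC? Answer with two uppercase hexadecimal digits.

XOR the bytes together:
  start with 0x7B
  0x7B ⊕ 0x37 = 0x4C
  0x4C ⊕ 0x3B = 0x77
  0x77 ⊕ 0x4E = 0x39
  0x39 ⊕ 0x27 = 0x1E
  0x1E ⊕ 0xB5 = 0xAB
  0xAB ⊕ 0x88 = 0x23
  0x23 ⊕ 0x52 = 0x71

71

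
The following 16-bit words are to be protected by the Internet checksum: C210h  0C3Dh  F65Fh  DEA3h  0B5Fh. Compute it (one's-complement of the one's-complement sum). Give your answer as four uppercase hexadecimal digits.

One's-complement addition (fold any carry out of bit 15 back into bit 0):
  0xC210 + 0x0C3D = 0x0CE4D
  0xCE4D + 0xF65F = 0x1C4AC → wrap carry → 0xC4AD
  0xC4AD + 0xDEA3 = 0x1A350 → wrap carry → 0xA351
  0xA351 + 0x0B5F = 0x0AEB0
One's-complement sum = 0xAEB0.
Checksum = ~0xAEB0 & 0xFFFF = 0x514F.

514F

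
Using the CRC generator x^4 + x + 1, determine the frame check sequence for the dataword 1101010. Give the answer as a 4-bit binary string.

0000

Append 4 zeros: 11010100000. Divide by 10011 (XOR where the leading bit is 1):
  pos 0: 11010 XOR 10011 = 01001
  pos 1: 10011 XOR 10011 = 00000
Remainder (last 4 bits) = 0000. This is the CRC / FCS.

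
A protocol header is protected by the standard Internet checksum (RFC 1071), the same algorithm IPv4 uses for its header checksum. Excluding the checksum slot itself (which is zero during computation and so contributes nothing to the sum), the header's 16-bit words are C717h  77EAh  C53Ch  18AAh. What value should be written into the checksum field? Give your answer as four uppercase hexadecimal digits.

One's-complement addition (fold any carry out of bit 15 back into bit 0):
  0xC717 + 0x77EA = 0x13F01 → wrap carry → 0x3F02
  0x3F02 + 0xC53C = 0x1043E → wrap carry → 0x043F
  0x043F + 0x18AA = 0x01CE9
One's-complement sum = 0x1CE9.
Checksum = ~0x1CE9 & 0xFFFF = 0xE316.

E316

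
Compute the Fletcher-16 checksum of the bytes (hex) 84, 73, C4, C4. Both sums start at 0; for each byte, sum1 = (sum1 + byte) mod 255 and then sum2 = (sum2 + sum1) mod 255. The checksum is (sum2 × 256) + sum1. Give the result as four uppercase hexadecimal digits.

BA81

Running sums (mod 255):
  after byte 0 (84): sum1=132, sum2=132
  after byte 1 (73): sum1=247, sum2=124
  after byte 2 (C4): sum1=188, sum2=57
  after byte 3 (C4): sum1=129, sum2=186
Checksum = sum2·256 + sum1 = 186·256 + 129 = 47745 = 0xBA81.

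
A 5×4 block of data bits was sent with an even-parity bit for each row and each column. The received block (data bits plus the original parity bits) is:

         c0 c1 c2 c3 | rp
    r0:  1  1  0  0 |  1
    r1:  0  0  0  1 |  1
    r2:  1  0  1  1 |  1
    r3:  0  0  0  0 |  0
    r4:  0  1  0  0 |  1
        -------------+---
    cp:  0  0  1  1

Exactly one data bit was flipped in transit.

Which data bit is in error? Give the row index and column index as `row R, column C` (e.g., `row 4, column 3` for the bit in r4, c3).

row 0, column 3

Recompute each row's even parity and compare to rp:
  r0: data parity 0, sent rp 1 → mismatch
  r1: data parity 1, sent rp 1 → ok
  r2: data parity 1, sent rp 1 → ok
  r3: data parity 0, sent rp 0 → ok
  r4: data parity 1, sent rp 1 → ok
Recompute each column's even parity and compare to cp:
  c0: data parity 0, sent cp 0 → ok
  c1: data parity 0, sent cp 0 → ok
  c2: data parity 1, sent cp 1 → ok
  c3: data parity 0, sent cp 1 → mismatch
Exactly one row (r0) and one column (c3) fail → the flipped bit is at their intersection.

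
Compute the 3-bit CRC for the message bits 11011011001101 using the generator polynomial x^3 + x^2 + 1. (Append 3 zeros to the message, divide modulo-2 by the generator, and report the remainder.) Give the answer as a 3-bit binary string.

Append 3 zeros: 11011011001101000. Divide by 1101 (XOR where the leading bit is 1):
  pos 0: 1101 XOR 1101 = 0000
  pos 4: 1011 XOR 1101 = 0110
  pos 5: 1100 XOR 1101 = 0001
  pos 8: 1011 XOR 1101 = 0110
  pos 9: 1100 XOR 1101 = 0001
  pos 12: 1100 XOR 1101 = 0001
Remainder (last 3 bits) = 010. This is the CRC / FCS.

010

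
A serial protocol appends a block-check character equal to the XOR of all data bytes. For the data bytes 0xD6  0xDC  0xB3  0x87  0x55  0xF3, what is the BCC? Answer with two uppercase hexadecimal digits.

98

XOR the bytes together:
  start with 0xD6
  0xD6 ⊕ 0xDC = 0x0A
  0x0A ⊕ 0xB3 = 0xB9
  0xB9 ⊕ 0x87 = 0x3E
  0x3E ⊕ 0x55 = 0x6B
  0x6B ⊕ 0xF3 = 0x98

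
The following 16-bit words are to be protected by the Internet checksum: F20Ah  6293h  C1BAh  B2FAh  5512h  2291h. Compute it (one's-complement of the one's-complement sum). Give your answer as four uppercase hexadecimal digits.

One's-complement addition (fold any carry out of bit 15 back into bit 0):
  0xF20A + 0x6293 = 0x1549D → wrap carry → 0x549E
  0x549E + 0xC1BA = 0x11658 → wrap carry → 0x1659
  0x1659 + 0xB2FA = 0x0C953
  0xC953 + 0x5512 = 0x11E65 → wrap carry → 0x1E66
  0x1E66 + 0x2291 = 0x040F7
One's-complement sum = 0x40F7.
Checksum = ~0x40F7 & 0xFFFF = 0xBF08.

BF08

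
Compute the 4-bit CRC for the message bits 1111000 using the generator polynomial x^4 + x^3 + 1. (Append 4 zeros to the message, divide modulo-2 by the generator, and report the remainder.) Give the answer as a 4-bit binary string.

Append 4 zeros: 11110000000. Divide by 11001 (XOR where the leading bit is 1):
  pos 0: 11110 XOR 11001 = 00111
  pos 2: 11100 XOR 11001 = 00101
  pos 4: 10100 XOR 11001 = 01101
  pos 5: 11010 XOR 11001 = 00011
Remainder (last 4 bits) = 0110. This is the CRC / FCS.

0110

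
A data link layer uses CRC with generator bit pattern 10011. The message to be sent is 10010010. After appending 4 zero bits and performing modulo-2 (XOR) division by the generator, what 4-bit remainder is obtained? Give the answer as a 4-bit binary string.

1101

Append 4 zeros: 100100100000. Divide by 10011 (XOR where the leading bit is 1):
  pos 0: 10010 XOR 10011 = 00001
  pos 4: 10100 XOR 10011 = 00111
  pos 6: 11100 XOR 10011 = 01111
  pos 7: 11110 XOR 10011 = 01101
Remainder (last 4 bits) = 1101. This is the CRC / FCS.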